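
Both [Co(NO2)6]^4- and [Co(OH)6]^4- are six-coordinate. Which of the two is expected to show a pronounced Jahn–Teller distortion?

[Co(NO2)6]^4-: Ligand charges: each nitro (N-bound nitrite) is −1. With an overall charge of −4 the cobalt centre must be in the +2 oxidation state. Cobalt is a group-9 element; Co(II) is therefore d⁷. Nitro (N-bound nitrite) is a strong-field ligand (high in the spectrochemical series) for a first-row metal, so the complex is low-spin. The t₂g⁶e_g¹ (low-spin) configuration has an unevenly filled e_g set; the Jahn–Teller theorem predicts a tetragonal distortion (typically axial elongation) to lift the degeneracy.
[Co(OH)6]^4-: Ligand charges: each hydroxide is −1. With an overall charge of −4 the cobalt centre must be in the +2 oxidation state. Group 9 minus oxidation state 2 gives a d⁷ configuration. Hydroxide is a weak-field ligand for a first-row metal, so the complex is high-spin. The d⁷ configuration leaves the e_g set evenly filled (or empty) — no strong Jahn–Teller driving force.

[Co(NO2)6]^4-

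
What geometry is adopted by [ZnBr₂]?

linear

Summing ligand charges against the 0 overall charge gives an oxidation state of +2 for zinc.
Zn sits in group 12, so the d-electron count is 12 − 2 = 10.
With 2 monodentate ligands the coordination number is 2.
A d¹⁰ ion with only two ligands adopts a linear arrangement (sp hybridisation; no CFSE preference).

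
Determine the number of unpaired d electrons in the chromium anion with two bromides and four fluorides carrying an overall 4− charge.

4 unpaired electrons

Ligand charges: each bromide is −1; each fluoride is −1. With an overall charge of −4 the chromium centre must be in the +2 oxidation state.
Chromium is a group-6 element; Cr(II) is therefore d⁴.
The spin state decides the count: Bromide and fluoride are weak-field ligands for a first-row metal, so the complex is high-spin.
An octahedral high-spin d⁴ ion is t₂g³e_g¹, giving 4 unpaired electrons.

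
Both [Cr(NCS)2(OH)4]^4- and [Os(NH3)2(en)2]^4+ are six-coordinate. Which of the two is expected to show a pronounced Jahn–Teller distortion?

[Cr(NCS)2(OH)4]^4-

[Cr(NCS)2(OH)4]^4-: Summing ligand charges against the −4 overall charge gives an oxidation state of +2 for chromium. Group 6 minus oxidation state 2 gives a d⁴ configuration. Hydroxide and isothiocyanate are weak-field ligands for a first-row metal, so the complex is high-spin. The t₂g³e_g¹ (high-spin) configuration has an unevenly filled e_g set; the Jahn–Teller theorem predicts a tetragonal distortion (typically axial elongation) to lift the degeneracy.
[Os(NH3)2(en)2]^4+: Ligand charges: ammonia is neutral; ethylenediamine is neutral. With an overall charge of +4 the osmium centre must be in the +4 oxidation state. Osmium is a group-8 element; Os(IV) is therefore d⁴. A 5d ion has a large Δₒ and is invariably low-spin. The d⁴ configuration leaves the e_g set evenly filled (or empty) — no strong Jahn–Teller driving force.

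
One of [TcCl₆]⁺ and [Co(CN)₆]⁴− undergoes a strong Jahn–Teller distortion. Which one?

[TcCl₆]⁺: Ligand charges: each chloride is −1. With an overall charge of +1 the technetium centre must be in the +7 oxidation state. Group 7 minus oxidation state 7 gives a d⁰ configuration. The d⁰ configuration leaves the e_g set evenly filled (or empty) — no strong Jahn–Teller driving force.
[Co(CN)₆]⁴−: Ligand charges: each cyanide is −1. With an overall charge of −4 the cobalt centre must be in the +2 oxidation state. Cobalt is a group-9 element; Co(II) is therefore d⁷. Cyanide is a strong-field ligand (high in the spectrochemical series) for a first-row metal, so the complex is low-spin. The t₂g⁶e_g¹ (low-spin) configuration has an unevenly filled e_g set; the Jahn–Teller theorem predicts a tetragonal distortion (typically axial elongation) to lift the degeneracy.

[Co(CN)₆]⁴−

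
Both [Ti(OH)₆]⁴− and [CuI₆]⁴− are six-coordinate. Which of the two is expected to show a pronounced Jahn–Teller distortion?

[CuI₆]⁴−

[Ti(OH)₆]⁴−: Summing ligand charges against the −4 overall charge gives an oxidation state of +2 for titanium. Group 4 minus oxidation state 2 gives a d² configuration. The d² configuration leaves the e_g set evenly filled (or empty) — no strong Jahn–Teller driving force.
[CuI₆]⁴−: Each iodide is −1; balancing the −4 overall charge requires Cu(II). Cu sits in group 11, so the d-electron count is 11 − 2 = 9. The t₂g⁶e_g³ configuration has an unevenly filled e_g set; the Jahn–Teller theorem predicts a tetragonal distortion (typically axial elongation) to lift the degeneracy.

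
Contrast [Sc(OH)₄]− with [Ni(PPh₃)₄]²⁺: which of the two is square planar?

[Ni(PPh₃)₄]²⁺

For [Sc(OH)₄]−: Summing ligand charges against the −1 overall charge gives an oxidation state of +3 for scandium. Group 3 minus oxidation state 3 gives a d⁰ configuration. A d⁰ ion has no crystal-field stabilisation preference between square planar and tetrahedral, so four ligands adopt the sterically favoured tetrahedral geometry. → tetrahedral.
For [Ni(PPh₃)₄]²⁺: Ligand charges: triphenylphosphine is neutral. With an overall charge of +2 the nickel centre must be in the +2 oxidation state. Ni sits in group 10, so the d-electron count is 10 − 2 = 8. Triphenylphosphine is a strong-field ligand (high in the spectrochemical series). A 3d d⁸ ion with strong-field ligands gains enough CFSE to favour square planar over tetrahedral. → square planar.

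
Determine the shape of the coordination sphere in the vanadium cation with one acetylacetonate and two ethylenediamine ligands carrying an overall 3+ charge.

octahedral

Summing ligand charges against the +3 overall charge gives an oxidation state of +4 for vanadium.
V sits in group 5, so the d-electron count is 5 − 4 = 1.
Counting donor atoms: 1×acetylacetonate (bidentate) → 2 donors; 2×ethylenediamine (bidentate) → 4 donors. Coordination number = 6.
Six donors around a single metal centre give an octahedral coordination sphere.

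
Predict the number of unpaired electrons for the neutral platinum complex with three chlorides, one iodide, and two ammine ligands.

0 unpaired electrons

Summing ligand charges against the 0 overall charge gives an oxidation state of +4 for platinum.
Platinum is a group-10 element; Pt(IV) is therefore d⁶.
The spin state decides the count: a 5d ion has a large Δₒ and is invariably low-spin.
An octahedral low-spin d⁶ ion is t₂g⁶e_g⁰, giving 0 unpaired electrons.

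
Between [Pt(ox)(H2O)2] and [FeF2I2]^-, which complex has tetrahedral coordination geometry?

[FeF2I2]^-

For [Pt(ox)(H2O)2]: Ligand charges: each oxalate is −2; water is neutral. With an overall charge of 0 the platinum centre must be in the +2 oxidation state. Pt sits in group 10, so the d-electron count is 10 − 2 = 8. A 5d d⁸ ion has a large crystal-field splitting; square planar leaves the high-energy d_{x²−y²} orbital empty and maximises CFSE. → square planar.
For [FeF2I2]^-: Each fluoride is −1; each iodide is −1; balancing the −1 overall charge requires Fe(III). Fe sits in group 8, so the d-electron count is 8 − 3 = 5. A high-spin d⁵ ion has zero CFSE in either geometry, so four ligands adopt the sterically favoured tetrahedral geometry. → tetrahedral.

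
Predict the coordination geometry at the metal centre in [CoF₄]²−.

tetrahedral

Each fluoride is −1; balancing the −2 overall charge requires Co(II).
Co sits in group 9, so the d-electron count is 9 − 2 = 7.
Coordination number: 4.
Fluoride is a weak-field ligand.
For a high-spin 3d d⁷ ion with weak-field ligands the small Δₜ gives little square-planar CFSE advantage, so four ligands adopt the sterically favoured tetrahedral geometry.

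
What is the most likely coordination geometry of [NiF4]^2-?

Each fluoride is −1; balancing the −2 overall charge requires Ni(II).
Nickel is a group-10 element; Ni(II) is therefore d⁸.
Coordination number: 4.
Fluoride is a weak-field ligand.
With weak-field ligands the CFSE gain from square planar is small, so a 3d d⁸ ion takes the sterically preferred tetrahedral geometry.

tetrahedral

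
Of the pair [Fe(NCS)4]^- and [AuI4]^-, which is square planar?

For [Fe(NCS)4]^-: Summing ligand charges against the −1 overall charge gives an oxidation state of +3 for iron. Iron is a group-8 element; Fe(III) is therefore d⁵. A high-spin d⁵ ion has zero CFSE in either geometry, so four ligands adopt the sterically favoured tetrahedral geometry. → tetrahedral.
For [AuI4]^-: Summing ligand charges against the −1 overall charge gives an oxidation state of +3 for gold. Group 11 minus oxidation state 3 gives a d⁸ configuration. A 5d d⁸ ion has a large crystal-field splitting; square planar leaves the high-energy d_{x²−y²} orbital empty and maximises CFSE. → square planar.

[AuI4]^-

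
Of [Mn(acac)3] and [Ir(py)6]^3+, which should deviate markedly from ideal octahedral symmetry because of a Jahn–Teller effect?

[Mn(acac)3]

[Mn(acac)3]: Ligand charges: each acetylacetonate is −1. With an overall charge of 0 the manganese centre must be in the +3 oxidation state. Group 7 minus oxidation state 3 gives a d⁴ configuration. Acetylacetonate is a weak-field ligand for a first-row metal, so the complex is high-spin. The t₂g³e_g¹ (high-spin) configuration has an unevenly filled e_g set; the Jahn–Teller theorem predicts a tetragonal distortion (typically axial elongation) to lift the degeneracy.
[Ir(py)6]^3+: Pyridine is neutral; balancing the +3 overall charge requires Ir(III). Group 9 minus oxidation state 3 gives a d⁶ configuration. A 5d ion has a large Δₒ and is invariably low-spin. The d⁶ configuration leaves the e_g set evenly filled (or empty) — no strong Jahn–Teller driving force.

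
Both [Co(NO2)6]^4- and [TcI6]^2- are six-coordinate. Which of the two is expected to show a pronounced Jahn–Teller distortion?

[Co(NO2)6]^4-: Each nitro (N-bound nitrite) is −1; balancing the −4 overall charge requires Co(II). Group 9 minus oxidation state 2 gives a d⁷ configuration. Nitro (N-bound nitrite) is a strong-field ligand (high in the spectrochemical series) for a first-row metal, so the complex is low-spin. The t₂g⁶e_g¹ (low-spin) configuration has an unevenly filled e_g set; the Jahn–Teller theorem predicts a tetragonal distortion (typically axial elongation) to lift the degeneracy.
[TcI6]^2-: Summing ligand charges against the −2 overall charge gives an oxidation state of +4 for technetium. Group 7 minus oxidation state 4 gives a d³ configuration. The d³ configuration leaves the e_g set evenly filled (or empty) — no strong Jahn–Teller driving force.

[Co(NO2)6]^4-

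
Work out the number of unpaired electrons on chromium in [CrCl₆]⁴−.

Summing ligand charges against the −4 overall charge gives an oxidation state of +2 for chromium.
Cr sits in group 6, so the d-electron count is 6 − 2 = 4.
The spin state decides the count: Chloride is a weak-field ligand for a first-row metal, so the complex is high-spin.
An octahedral high-spin d⁴ ion is t₂g³e_g¹, giving 4 unpaired electrons.

4 unpaired electrons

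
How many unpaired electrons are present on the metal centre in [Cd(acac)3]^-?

0

Summing ligand charges against the −1 overall charge gives an oxidation state of +2 for cadmium.
Cadmium is a group-12 element; Cd(II) is therefore d¹⁰.
Counting donor atoms: 3×acetylacetonate (bidentate) → 6 donors. Coordination number = 6.
In an octahedral field the d¹⁰ configuration is t₂g⁶e_g⁴, giving 0 unpaired electrons.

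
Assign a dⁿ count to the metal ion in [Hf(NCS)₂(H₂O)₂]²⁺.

d0

Summing ligand charges against the +2 overall charge gives an oxidation state of +4 for hafnium.
Hafnium is a group-4 element; Hf(IV) is therefore d⁰.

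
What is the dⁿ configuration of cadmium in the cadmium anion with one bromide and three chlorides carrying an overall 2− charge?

Ligand charges: each bromide is −1; each chloride is −1. With an overall charge of −2 the cadmium centre must be in the +2 oxidation state.
Cadmium is a group-12 element; Cd(II) is therefore d¹⁰.

d¹⁰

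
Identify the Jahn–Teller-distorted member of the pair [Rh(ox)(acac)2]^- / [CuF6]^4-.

[Rh(ox)(acac)2]^-: Each oxalate is −2; each acetylacetonate is −1; balancing the −1 overall charge requires Rh(III). Rhodium is a group-9 element; Rh(III) is therefore d⁶. A 4d ion has a large Δₒ and is invariably low-spin. The d⁶ configuration leaves the e_g set evenly filled (or empty) — no strong Jahn–Teller driving force.
[CuF6]^4-: Each fluoride is −1; balancing the −4 overall charge requires Cu(II). Copper is a group-11 element; Cu(II) is therefore d⁹. The t₂g⁶e_g³ configuration has an unevenly filled e_g set; the Jahn–Teller theorem predicts a tetragonal distortion (typically axial elongation) to lift the degeneracy.

[CuF6]^4-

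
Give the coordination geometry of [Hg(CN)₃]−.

trigonal planar

Ligand charges: each cyanide is −1. With an overall charge of −1 the mercury centre must be in the +2 oxidation state.
Hg sits in group 12, so the d-electron count is 12 − 2 = 10.
Coordination number: 3.
Three ligands around a d¹⁰ centre minimise repulsion in a trigonal-planar arrangement.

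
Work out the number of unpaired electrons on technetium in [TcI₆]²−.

3

Ligand charges: each iodide is −1. With an overall charge of −2 the technetium centre must be in the +4 oxidation state.
Tc sits in group 7, so the d-electron count is 7 − 4 = 3.
In an octahedral field the d³ configuration is t₂g³e_g⁰ (only one arrangement possible), giving 3 unpaired electrons.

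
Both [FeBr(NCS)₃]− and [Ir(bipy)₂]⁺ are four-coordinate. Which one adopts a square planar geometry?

For [FeBr(NCS)₃]−: Each bromide is −1; each isothiocyanate is −1; balancing the −1 overall charge requires Fe(III). Group 8 minus oxidation state 3 gives a d⁵ configuration. A high-spin d⁵ ion has zero CFSE in either geometry, so four ligands adopt the sterically favoured tetrahedral geometry. → tetrahedral.
For [Ir(bipy)₂]⁺: Ligand charges: 2,2′-bipyridine is neutral. With an overall charge of +1 the iridium centre must be in the +1 oxidation state. Group 9 minus oxidation state 1 gives a d⁸ configuration. A 5d d⁸ ion has a large crystal-field splitting; square planar leaves the high-energy d_{x²−y²} orbital empty and maximises CFSE. → square planar.

[Ir(bipy)₂]⁺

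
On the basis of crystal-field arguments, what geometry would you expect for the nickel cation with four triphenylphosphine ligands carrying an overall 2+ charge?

Summing ligand charges against the +2 overall charge gives an oxidation state of +2 for nickel.
Group 10 minus oxidation state 2 gives a d⁸ configuration.
Coordination number: 4.
Triphenylphosphine is a strong-field ligand (high in the spectrochemical series).
A 3d d⁸ ion with strong-field ligands gains enough CFSE to favour square planar over tetrahedral.

square planar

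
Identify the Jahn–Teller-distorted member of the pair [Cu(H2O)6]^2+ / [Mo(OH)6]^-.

[Cu(H2O)6]^2+

[Cu(H2O)6]^2+: Water is neutral; balancing the +2 overall charge requires Cu(II). Copper is a group-11 element; Cu(II) is therefore d⁹. The t₂g⁶e_g³ configuration has an unevenly filled e_g set; the Jahn–Teller theorem predicts a tetragonal distortion (typically axial elongation) to lift the degeneracy.
[Mo(OH)6]^-: Summing ligand charges against the −1 overall charge gives an oxidation state of +5 for molybdenum. Mo sits in group 6, so the d-electron count is 6 − 5 = 1. The d¹ configuration leaves the e_g set evenly filled (or empty) — no strong Jahn–Teller driving force.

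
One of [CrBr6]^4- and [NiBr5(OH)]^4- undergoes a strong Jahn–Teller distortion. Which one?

[CrBr6]^4-

[CrBr6]^4-: Ligand charges: each bromide is −1. With an overall charge of −4 the chromium centre must be in the +2 oxidation state. Group 6 minus oxidation state 2 gives a d⁴ configuration. Bromide is a weak-field ligand for a first-row metal, so the complex is high-spin. The t₂g³e_g¹ (high-spin) configuration has an unevenly filled e_g set; the Jahn–Teller theorem predicts a tetragonal distortion (typically axial elongation) to lift the degeneracy.
[NiBr5(OH)]^4-: Summing ligand charges against the −4 overall charge gives an oxidation state of +2 for nickel. Ni sits in group 10, so the d-electron count is 10 − 2 = 8. The d⁸ configuration leaves the e_g set evenly filled (or empty) — no strong Jahn–Teller driving force.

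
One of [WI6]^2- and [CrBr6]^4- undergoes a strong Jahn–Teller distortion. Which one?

[CrBr6]^4-

[WI6]^2-: Each iodide is −1; balancing the −2 overall charge requires W(IV). W sits in group 6, so the d-electron count is 6 − 4 = 2. The d² configuration leaves the e_g set evenly filled (or empty) — no strong Jahn–Teller driving force.
[CrBr6]^4-: Summing ligand charges against the −4 overall charge gives an oxidation state of +2 for chromium. Chromium is a group-6 element; Cr(II) is therefore d⁴. Bromide is a weak-field ligand for a first-row metal, so the complex is high-spin. The t₂g³e_g¹ (high-spin) configuration has an unevenly filled e_g set; the Jahn–Teller theorem predicts a tetragonal distortion (typically axial elongation) to lift the degeneracy.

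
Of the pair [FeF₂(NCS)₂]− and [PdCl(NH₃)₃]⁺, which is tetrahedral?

[FeF₂(NCS)₂]−

For [FeF₂(NCS)₂]−: Ligand charges: each fluoride is −1; each isothiocyanate is −1. With an overall charge of −1 the iron centre must be in the +3 oxidation state. Fe sits in group 8, so the d-electron count is 8 − 3 = 5. A high-spin d⁵ ion has zero CFSE in either geometry, so four ligands adopt the sterically favoured tetrahedral geometry. → tetrahedral.
For [PdCl(NH₃)₃]⁺: Each chloride is −1; ammonia is neutral; balancing the +1 overall charge requires Pd(II). Palladium is a group-10 element; Pd(II) is therefore d⁸. A 4d d⁸ ion has a large crystal-field splitting; square planar leaves the high-energy d_{x²−y²} orbital empty and maximises CFSE. → square planar.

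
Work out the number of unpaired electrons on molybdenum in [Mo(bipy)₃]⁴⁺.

Ligand charges: 2,2′-bipyridine is neutral. With an overall charge of +4 the molybdenum centre must be in the +4 oxidation state.
Molybdenum is a group-6 element; Mo(IV) is therefore d².
Counting donor atoms: 3×2,2′-bipyridine (bidentate) → 6 donors. Coordination number = 6.
In an octahedral field the d² configuration is t₂g²e_g⁰ (only one arrangement possible), giving 2 unpaired electrons.

2 unpaired electrons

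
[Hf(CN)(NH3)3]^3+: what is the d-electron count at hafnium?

Ligand charges: each cyanide is −1; ammonia is neutral. With an overall charge of +3 the hafnium centre must be in the +4 oxidation state.
Hf sits in group 4, so the d-electron count is 4 − 4 = 0.

d0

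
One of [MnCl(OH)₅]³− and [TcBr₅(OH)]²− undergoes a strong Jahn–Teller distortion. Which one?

[MnCl(OH)₅]³−

[MnCl(OH)₅]³−: Ligand charges: each chloride is −1; each hydroxide is −1. With an overall charge of −3 the manganese centre must be in the +3 oxidation state. Mn sits in group 7, so the d-electron count is 7 − 3 = 4. Chloride and hydroxide are weak-field ligands for a first-row metal, so the complex is high-spin. The t₂g³e_g¹ (high-spin) configuration has an unevenly filled e_g set; the Jahn–Teller theorem predicts a tetragonal distortion (typically axial elongation) to lift the degeneracy.
[TcBr₅(OH)]²−: Each bromide is −1; each hydroxide is −1; balancing the −2 overall charge requires Tc(IV). Group 7 minus oxidation state 4 gives a d³ configuration. The d³ configuration leaves the e_g set evenly filled (or empty) — no strong Jahn–Teller driving force.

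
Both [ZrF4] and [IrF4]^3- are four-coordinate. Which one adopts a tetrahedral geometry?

[ZrF4]

For [ZrF4]: Summing ligand charges against the 0 overall charge gives an oxidation state of +4 for zirconium. Zirconium is a group-4 element; Zr(IV) is therefore d⁰. A d⁰ ion has no crystal-field stabilisation preference between square planar and tetrahedral, so four ligands adopt the sterically favoured tetrahedral geometry. → tetrahedral.
For [IrF4]^3-: Summing ligand charges against the −3 overall charge gives an oxidation state of +1 for iridium. Ir sits in group 9, so the d-electron count is 9 − 1 = 8. A 5d d⁸ ion has a large crystal-field splitting; square planar leaves the high-energy d_{x²−y²} orbital empty and maximises CFSE. → square planar.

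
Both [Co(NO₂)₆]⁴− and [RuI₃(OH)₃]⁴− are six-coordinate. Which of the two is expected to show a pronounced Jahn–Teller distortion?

[Co(NO₂)₆]⁴−

[Co(NO₂)₆]⁴−: Each nitro (N-bound nitrite) is −1; balancing the −4 overall charge requires Co(II). Group 9 minus oxidation state 2 gives a d⁷ configuration. Nitro (N-bound nitrite) is a strong-field ligand (high in the spectrochemical series) for a first-row metal, so the complex is low-spin. The t₂g⁶e_g¹ (low-spin) configuration has an unevenly filled e_g set; the Jahn–Teller theorem predicts a tetragonal distortion (typically axial elongation) to lift the degeneracy.
[RuI₃(OH)₃]⁴−: Each iodide is −1; each hydroxide is −1; balancing the −4 overall charge requires Ru(II). Group 8 minus oxidation state 2 gives a d⁶ configuration. A 4d ion has a large Δₒ and is invariably low-spin. The d⁶ configuration leaves the e_g set evenly filled (or empty) — no strong Jahn–Teller driving force.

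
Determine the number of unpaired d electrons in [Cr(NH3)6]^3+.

3 unpaired electrons

Ammonia is neutral; balancing the +3 overall charge requires Cr(III).
Cr sits in group 6, so the d-electron count is 6 − 3 = 3.
In an octahedral field the d³ configuration is t₂g³e_g⁰ (only one arrangement possible), giving 3 unpaired electrons.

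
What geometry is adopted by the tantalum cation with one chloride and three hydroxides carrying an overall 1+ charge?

tetrahedral

Each chloride is −1; each hydroxide is −1; balancing the +1 overall charge requires Ta(V).
Group 5 minus oxidation state 5 gives a d⁰ configuration.
Coordination number: 4.
A d⁰ ion has no crystal-field stabilisation preference between square planar and tetrahedral, so four ligands adopt the sterically favoured tetrahedral geometry.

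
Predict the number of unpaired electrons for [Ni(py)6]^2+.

2

Summing ligand charges against the +2 overall charge gives an oxidation state of +2 for nickel.
Ni sits in group 10, so the d-electron count is 10 − 2 = 8.
In an octahedral field the d⁸ configuration is t₂g⁶e_g² (only one arrangement possible), giving 2 unpaired electrons.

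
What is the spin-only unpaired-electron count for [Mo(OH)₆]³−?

3 unpaired electrons

Ligand charges: each hydroxide is −1. With an overall charge of −3 the molybdenum centre must be in the +3 oxidation state.
Molybdenum is a group-6 element; Mo(III) is therefore d³.
In an octahedral field the d³ configuration is t₂g³e_g⁰ (only one arrangement possible), giving 3 unpaired electrons.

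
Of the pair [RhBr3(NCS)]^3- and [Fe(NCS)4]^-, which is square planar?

For [RhBr3(NCS)]^3-: Each bromide is −1; each isothiocyanate is −1; balancing the −3 overall charge requires Rh(I). Rhodium is a group-9 element; Rh(I) is therefore d⁸. A 4d d⁸ ion has a large crystal-field splitting; square planar leaves the high-energy d_{x²−y²} orbital empty and maximises CFSE. → square planar.
For [Fe(NCS)4]^-: Each isothiocyanate is −1; balancing the −1 overall charge requires Fe(III). Iron is a group-8 element; Fe(III) is therefore d⁵. A high-spin d⁵ ion has zero CFSE in either geometry, so four ligands adopt the sterically favoured tetrahedral geometry. → tetrahedral.

[RhBr3(NCS)]^3-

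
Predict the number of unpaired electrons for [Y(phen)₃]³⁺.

Summing ligand charges against the +3 overall charge gives an oxidation state of +3 for yttrium.
Yttrium is a group-3 element; Y(III) is therefore d⁰.
Counting donor atoms: 3×1,10-phenanthroline (bidentate) → 6 donors. Coordination number = 6.
In an octahedral field the d⁰ configuration is t₂g⁰e_g⁰, giving 0 unpaired electrons.

0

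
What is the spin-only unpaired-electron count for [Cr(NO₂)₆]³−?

Each nitro (N-bound nitrite) is −1; balancing the −3 overall charge requires Cr(III).
Group 6 minus oxidation state 3 gives a d³ configuration.
In an octahedral field the d³ configuration is t₂g³e_g⁰ (only one arrangement possible), giving 3 unpaired electrons.

3 unpaired electrons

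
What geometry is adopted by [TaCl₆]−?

Summing ligand charges against the −1 overall charge gives an oxidation state of +5 for tantalum.
Group 5 minus oxidation state 5 gives a d⁰ configuration.
Coordination number: 6.
Six donors around a single metal centre give an octahedral coordination sphere.

octahedral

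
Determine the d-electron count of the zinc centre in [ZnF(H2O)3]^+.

Each fluoride is −1; water is neutral; balancing the +1 overall charge requires Zn(II).
Zinc is a group-12 element; Zn(II) is therefore d¹⁰.

d¹⁰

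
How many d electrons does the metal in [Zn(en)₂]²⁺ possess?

d10

Ligand charges: ethylenediamine is neutral. With an overall charge of +2 the zinc centre must be in the +2 oxidation state.
Group 12 minus oxidation state 2 gives a d¹⁰ configuration.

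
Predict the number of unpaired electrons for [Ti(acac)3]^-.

Summing ligand charges against the −1 overall charge gives an oxidation state of +2 for titanium.
Titanium is a group-4 element; Ti(II) is therefore d².
Counting donor atoms: 3×acetylacetonate (bidentate) → 6 donors. Coordination number = 6.
In an octahedral field the d² configuration is t₂g²e_g⁰ (only one arrangement possible), giving 2 unpaired electrons.

2 unpaired electrons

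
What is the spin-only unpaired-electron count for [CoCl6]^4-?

3 unpaired electrons

Summing ligand charges against the −4 overall charge gives an oxidation state of +2 for cobalt.
Group 9 minus oxidation state 2 gives a d⁷ configuration.
The spin state decides the count: Chloride is a weak-field ligand for a first-row metal, so the complex is high-spin.
An octahedral high-spin d⁷ ion is t₂g⁵e_g², giving 3 unpaired electrons.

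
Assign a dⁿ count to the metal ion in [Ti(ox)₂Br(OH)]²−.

d0

Ligand charges: each oxalate is −2; each bromide is −1; each hydroxide is −1. With an overall charge of −2 the titanium centre must be in the +4 oxidation state.
Ti sits in group 4, so the d-electron count is 4 − 4 = 0.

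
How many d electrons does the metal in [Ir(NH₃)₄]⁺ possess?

Summing ligand charges against the +1 overall charge gives an oxidation state of +1 for iridium.
Iridium is a group-9 element; Ir(I) is therefore d⁸.

d⁸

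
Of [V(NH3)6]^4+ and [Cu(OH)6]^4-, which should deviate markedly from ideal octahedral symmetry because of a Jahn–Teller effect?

[V(NH3)6]^4+: Summing ligand charges against the +4 overall charge gives an oxidation state of +4 for vanadium. V sits in group 5, so the d-electron count is 5 − 4 = 1. The d¹ configuration leaves the e_g set evenly filled (or empty) — no strong Jahn–Teller driving force.
[Cu(OH)6]^4-: Ligand charges: each hydroxide is −1. With an overall charge of −4 the copper centre must be in the +2 oxidation state. Group 11 minus oxidation state 2 gives a d⁹ configuration. The t₂g⁶e_g³ configuration has an unevenly filled e_g set; the Jahn–Teller theorem predicts a tetragonal distortion (typically axial elongation) to lift the degeneracy.

[Cu(OH)6]^4-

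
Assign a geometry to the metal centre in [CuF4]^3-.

Ligand charges: each fluoride is −1. With an overall charge of −3 the copper centre must be in the +1 oxidation state.
Cu sits in group 11, so the d-electron count is 11 − 1 = 10.
Coordination number: 4.
A d¹⁰ ion has no crystal-field stabilisation preference between square planar and tetrahedral, so four ligands adopt the sterically favoured tetrahedral geometry.

tetrahedral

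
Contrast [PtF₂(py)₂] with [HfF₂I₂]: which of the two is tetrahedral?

For [PtF₂(py)₂]: Ligand charges: each fluoride is −1; pyridine is neutral. With an overall charge of 0 the platinum centre must be in the +2 oxidation state. Pt sits in group 10, so the d-electron count is 10 − 2 = 8. A 5d d⁸ ion has a large crystal-field splitting; square planar leaves the high-energy d_{x²−y²} orbital empty and maximises CFSE. → square planar.
For [HfF₂I₂]: Each fluoride is −1; each iodide is −1; balancing the 0 overall charge requires Hf(IV). Group 4 minus oxidation state 4 gives a d⁰ configuration. A d⁰ ion has no crystal-field stabilisation preference between square planar and tetrahedral, so four ligands adopt the sterically favoured tetrahedral geometry. → tetrahedral.

[HfF₂I₂]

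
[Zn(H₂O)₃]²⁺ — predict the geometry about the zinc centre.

Water is neutral; balancing the +2 overall charge requires Zn(II).
Zinc is a group-12 element; Zn(II) is therefore d¹⁰.
Coordination number: 3.
Three ligands around a d¹⁰ centre minimise repulsion in a trigonal-planar arrangement.

trigonal planar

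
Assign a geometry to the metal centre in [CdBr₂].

linear

Ligand charges: each bromide is −1. With an overall charge of 0 the cadmium centre must be in the +2 oxidation state.
Cd sits in group 12, so the d-electron count is 12 − 2 = 10.
Coordination number: 2.
A d¹⁰ ion with only two ligands adopts a linear arrangement (sp hybridisation; no CFSE preference).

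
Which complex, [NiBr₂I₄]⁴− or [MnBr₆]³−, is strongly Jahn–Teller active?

[MnBr₆]³−

[NiBr₂I₄]⁴−: Each bromide is −1; each iodide is −1; balancing the −4 overall charge requires Ni(II). Nickel is a group-10 element; Ni(II) is therefore d⁸. The d⁸ configuration leaves the e_g set evenly filled (or empty) — no strong Jahn–Teller driving force.
[MnBr₆]³−: Each bromide is −1; balancing the −3 overall charge requires Mn(III). Group 7 minus oxidation state 3 gives a d⁴ configuration. Bromide is a weak-field ligand for a first-row metal, so the complex is high-spin. The t₂g³e_g¹ (high-spin) configuration has an unevenly filled e_g set; the Jahn–Teller theorem predicts a tetragonal distortion (typically axial elongation) to lift the degeneracy.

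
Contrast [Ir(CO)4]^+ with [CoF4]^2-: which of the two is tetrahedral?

For [Ir(CO)4]^+: Summing ligand charges against the +1 overall charge gives an oxidation state of +1 for iridium. Iridium is a group-9 element; Ir(I) is therefore d⁸. A 5d d⁸ ion has a large crystal-field splitting; square planar leaves the high-energy d_{x²−y²} orbital empty and maximises CFSE. → square planar.
For [CoF4]^2-: Summing ligand charges against the −2 overall charge gives an oxidation state of +2 for cobalt. Group 9 minus oxidation state 2 gives a d⁷ configuration. For a high-spin 3d d⁷ ion with weak-field ligands the small Δₜ gives little square-planar CFSE advantage, so four ligands adopt the sterically favoured tetrahedral geometry. → tetrahedral.

[CoF4]^2-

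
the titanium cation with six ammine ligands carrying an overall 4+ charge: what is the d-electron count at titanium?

Summing ligand charges against the +4 overall charge gives an oxidation state of +4 for titanium.
Ti sits in group 4, so the d-electron count is 4 − 4 = 0.

d⁰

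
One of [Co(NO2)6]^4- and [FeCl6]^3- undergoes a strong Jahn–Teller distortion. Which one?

[Co(NO2)6]^4-

[Co(NO2)6]^4-: Summing ligand charges against the −4 overall charge gives an oxidation state of +2 for cobalt. Group 9 minus oxidation state 2 gives a d⁷ configuration. Nitro (N-bound nitrite) is a strong-field ligand (high in the spectrochemical series) for a first-row metal, so the complex is low-spin. The t₂g⁶e_g¹ (low-spin) configuration has an unevenly filled e_g set; the Jahn–Teller theorem predicts a tetragonal distortion (typically axial elongation) to lift the degeneracy.
[FeCl6]^3-: Summing ligand charges against the −3 overall charge gives an oxidation state of +3 for iron. Fe sits in group 8, so the d-electron count is 8 − 3 = 5. Chloride is a weak-field ligand for a first-row metal, so the complex is high-spin. The d⁵ configuration leaves the e_g set evenly filled (or empty) — no strong Jahn–Teller driving force.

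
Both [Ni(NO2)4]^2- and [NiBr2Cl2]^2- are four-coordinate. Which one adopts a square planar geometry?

[Ni(NO2)4]^2-

For [Ni(NO2)4]^2-: Ligand charges: each nitro (N-bound nitrite) is −1. With an overall charge of −2 the nickel centre must be in the +2 oxidation state. Ni sits in group 10, so the d-electron count is 10 − 2 = 8. Nitro (N-bound nitrite) is a strong-field ligand (high in the spectrochemical series). A 3d d⁸ ion with strong-field ligands gains enough CFSE to favour square planar over tetrahedral. → square planar.
For [NiBr2Cl2]^2-: Each bromide is −1; each chloride is −1; balancing the −2 overall charge requires Ni(II). Nickel is a group-10 element; Ni(II) is therefore d⁸. Bromide and chloride are weak-field ligands. With weak-field ligands the CFSE gain from square planar is small, so a 3d d⁸ ion takes the sterically preferred tetrahedral geometry. → tetrahedral.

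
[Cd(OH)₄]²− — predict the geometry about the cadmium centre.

tetrahedral

Ligand charges: each hydroxide is −1. With an overall charge of −2 the cadmium centre must be in the +2 oxidation state.
Cadmium is a group-12 element; Cd(II) is therefore d¹⁰.
Coordination number: 4.
A d¹⁰ ion has no crystal-field stabilisation preference between square planar and tetrahedral, so four ligands adopt the sterically favoured tetrahedral geometry.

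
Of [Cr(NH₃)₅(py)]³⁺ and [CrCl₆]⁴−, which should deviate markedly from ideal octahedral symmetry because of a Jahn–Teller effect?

[Cr(NH₃)₅(py)]³⁺: Ligand charges: ammonia is neutral; pyridine is neutral. With an overall charge of +3 the chromium centre must be in the +3 oxidation state. Cr sits in group 6, so the d-electron count is 6 − 3 = 3. The d³ configuration leaves the e_g set evenly filled (or empty) — no strong Jahn–Teller driving force.
[CrCl₆]⁴−: Each chloride is −1; balancing the −4 overall charge requires Cr(II). Group 6 minus oxidation state 2 gives a d⁴ configuration. Chloride is a weak-field ligand for a first-row metal, so the complex is high-spin. The t₂g³e_g¹ (high-spin) configuration has an unevenly filled e_g set; the Jahn–Teller theorem predicts a tetragonal distortion (typically axial elongation) to lift the degeneracy.

[CrCl₆]⁴−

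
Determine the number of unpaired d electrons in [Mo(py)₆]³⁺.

3 unpaired electrons

Pyridine is neutral; balancing the +3 overall charge requires Mo(III).
Group 6 minus oxidation state 3 gives a d³ configuration.
In an octahedral field the d³ configuration is t₂g³e_g⁰ (only one arrangement possible), giving 3 unpaired electrons.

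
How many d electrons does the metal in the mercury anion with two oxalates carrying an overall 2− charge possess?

Each oxalate is −2; balancing the −2 overall charge requires Hg(II).
Hg sits in group 12, so the d-electron count is 12 − 2 = 10.

d¹⁰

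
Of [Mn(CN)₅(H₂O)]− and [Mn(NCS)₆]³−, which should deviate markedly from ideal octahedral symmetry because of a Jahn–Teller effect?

[Mn(CN)₅(H₂O)]−: Summing ligand charges against the −1 overall charge gives an oxidation state of +4 for manganese. Mn sits in group 7, so the d-electron count is 7 − 4 = 3. The d³ configuration leaves the e_g set evenly filled (or empty) — no strong Jahn–Teller driving force.
[Mn(NCS)₆]³−: Each isothiocyanate is −1; balancing the −3 overall charge requires Mn(III). Manganese is a group-7 element; Mn(III) is therefore d⁴. Isothiocyanate is a weak-field ligand for a first-row metal, so the complex is high-spin. The t₂g³e_g¹ (high-spin) configuration has an unevenly filled e_g set; the Jahn–Teller theorem predicts a tetragonal distortion (typically axial elongation) to lift the degeneracy.

[Mn(NCS)₆]³−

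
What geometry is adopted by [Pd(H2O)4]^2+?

Water is neutral; balancing the +2 overall charge requires Pd(II).
Pd sits in group 10, so the d-electron count is 10 − 2 = 8.
With 4 monodentate ligands the coordination number is 4.
A 4d d⁸ ion has a large crystal-field splitting; square planar leaves the high-energy d_{x²−y²} orbital empty and maximises CFSE.

square planar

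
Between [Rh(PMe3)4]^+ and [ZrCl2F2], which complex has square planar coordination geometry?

[Rh(PMe3)4]^+

For [Rh(PMe3)4]^+: Summing ligand charges against the +1 overall charge gives an oxidation state of +1 for rhodium. Rh sits in group 9, so the d-electron count is 9 − 1 = 8. A 4d d⁸ ion has a large crystal-field splitting; square planar leaves the high-energy d_{x²−y²} orbital empty and maximises CFSE. → square planar.
For [ZrCl2F2]: Each chloride is −1; each fluoride is −1; balancing the 0 overall charge requires Zr(IV). Zirconium is a group-4 element; Zr(IV) is therefore d⁰. A d⁰ ion has no crystal-field stabilisation preference between square planar and tetrahedral, so four ligands adopt the sterically favoured tetrahedral geometry. → tetrahedral.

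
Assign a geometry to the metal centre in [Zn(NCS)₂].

linear

Summing ligand charges against the 0 overall charge gives an oxidation state of +2 for zinc.
Group 12 minus oxidation state 2 gives a d¹⁰ configuration.
Coordination number: 2.
A d¹⁰ ion with only two ligands adopts a linear arrangement (sp hybridisation; no CFSE preference).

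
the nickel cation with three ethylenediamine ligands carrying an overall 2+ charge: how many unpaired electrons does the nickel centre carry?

Summing ligand charges against the +2 overall charge gives an oxidation state of +2 for nickel.
Ni sits in group 10, so the d-electron count is 10 − 2 = 8.
Counting donor atoms: 3×ethylenediamine (bidentate) → 6 donors. Coordination number = 6.
In an octahedral field the d⁸ configuration is t₂g⁶e_g² (only one arrangement possible), giving 2 unpaired electrons.

2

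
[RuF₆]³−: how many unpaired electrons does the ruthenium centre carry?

Each fluoride is −1; balancing the −3 overall charge requires Ru(III).
Ruthenium is a group-8 element; Ru(III) is therefore d⁵.
The spin state decides the count: a 4d ion has a large Δₒ and is invariably low-spin.
An octahedral low-spin d⁵ ion is t₂g⁵e_g⁰, giving 1 unpaired electron.

1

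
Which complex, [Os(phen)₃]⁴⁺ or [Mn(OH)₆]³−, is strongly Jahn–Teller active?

[Os(phen)₃]⁴⁺: 1,10-phenanthroline is neutral; balancing the +4 overall charge requires Os(IV). Os sits in group 8, so the d-electron count is 8 − 4 = 4. A 5d ion has a large Δₒ and is invariably low-spin. The d⁴ configuration leaves the e_g set evenly filled (or empty) — no strong Jahn–Teller driving force.
[Mn(OH)₆]³−: Ligand charges: each hydroxide is −1. With an overall charge of −3 the manganese centre must be in the +3 oxidation state. Mn sits in group 7, so the d-electron count is 7 − 3 = 4. Hydroxide is a weak-field ligand for a first-row metal, so the complex is high-spin. The t₂g³e_g¹ (high-spin) configuration has an unevenly filled e_g set; the Jahn–Teller theorem predicts a tetragonal distortion (typically axial elongation) to lift the degeneracy.

[Mn(OH)₆]³−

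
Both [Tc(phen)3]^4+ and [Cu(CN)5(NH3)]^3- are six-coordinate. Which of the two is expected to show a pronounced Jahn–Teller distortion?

[Cu(CN)5(NH3)]^3-

[Tc(phen)3]^4+: 1,10-phenanthroline is neutral; balancing the +4 overall charge requires Tc(IV). Group 7 minus oxidation state 4 gives a d³ configuration. The d³ configuration leaves the e_g set evenly filled (or empty) — no strong Jahn–Teller driving force.
[Cu(CN)5(NH3)]^3-: Each cyanide is −1; ammonia is neutral; balancing the −3 overall charge requires Cu(II). Group 11 minus oxidation state 2 gives a d⁹ configuration. The t₂g⁶e_g³ configuration has an unevenly filled e_g set; the Jahn–Teller theorem predicts a tetragonal distortion (typically axial elongation) to lift the degeneracy.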